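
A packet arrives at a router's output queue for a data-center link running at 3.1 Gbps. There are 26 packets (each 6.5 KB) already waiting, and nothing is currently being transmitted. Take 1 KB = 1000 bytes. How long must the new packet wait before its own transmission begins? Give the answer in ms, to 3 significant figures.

Each queued packet: L/R = 52000/3100000000 = 0.0167742 ms.
26 queued → 0.436129 ms.
Queuing delay = 0.436 ms.

0.436 ms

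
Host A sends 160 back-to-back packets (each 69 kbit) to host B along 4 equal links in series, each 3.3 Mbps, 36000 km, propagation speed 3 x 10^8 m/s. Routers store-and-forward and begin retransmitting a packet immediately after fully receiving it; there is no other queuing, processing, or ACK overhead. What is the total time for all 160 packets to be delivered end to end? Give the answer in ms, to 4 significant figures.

Per-hop transmission t_tx = L/R = 69000/3300000 = 20.9091 ms.
Per-hop propagation t_prop = 36000000/300000000 = 120 ms.
Pipeline fill: first packet needs 4·t_tx to clear all hops; remaining 159 packets each add one t_tx.
Total = (4+160-1)·t_tx + 4·t_prop = 163·20.9091 + 4·120 = 3888 ms.

3888 ms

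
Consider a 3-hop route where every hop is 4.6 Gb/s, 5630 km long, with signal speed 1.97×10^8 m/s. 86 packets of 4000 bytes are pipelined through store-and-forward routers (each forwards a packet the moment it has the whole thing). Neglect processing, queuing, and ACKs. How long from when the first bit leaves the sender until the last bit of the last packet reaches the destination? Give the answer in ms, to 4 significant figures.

86.35 ms

Per-hop transmission t_tx = L/R = 32000/4600000000 = 0.00695652 ms.
Per-hop propagation t_prop = 5630000/197000000 = 28.5787 ms.
Pipeline fill: first packet needs 3·t_tx to clear all hops; remaining 85 packets each add one t_tx.
Total = (3+86-1)·t_tx + 3·t_prop = 88·0.00695652 + 3·28.5787 = 86.35 ms.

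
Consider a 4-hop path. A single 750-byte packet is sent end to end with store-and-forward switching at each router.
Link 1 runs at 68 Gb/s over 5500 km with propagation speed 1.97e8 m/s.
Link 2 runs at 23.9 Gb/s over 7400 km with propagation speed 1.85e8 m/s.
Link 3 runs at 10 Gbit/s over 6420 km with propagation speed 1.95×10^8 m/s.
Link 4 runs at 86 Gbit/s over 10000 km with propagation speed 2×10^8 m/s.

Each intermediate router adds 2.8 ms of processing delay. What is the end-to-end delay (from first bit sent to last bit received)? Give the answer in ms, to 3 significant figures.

159 ms

L = 750 × 8 = 6000 bits.
Transmission delays (L/R per hop): 8.82353e-05, 0.000251046, 0.0006, 6.97674e-05 ms; sum = 0.00100905 ms.
Propagation delays (d/s per hop): 27.9188, 40, 32.9231, 50 ms; sum = 150.842 ms.
Processing at 3 router(s): 3 × 2.8 ms = 8.4 ms.
End-to-end = 159 ms.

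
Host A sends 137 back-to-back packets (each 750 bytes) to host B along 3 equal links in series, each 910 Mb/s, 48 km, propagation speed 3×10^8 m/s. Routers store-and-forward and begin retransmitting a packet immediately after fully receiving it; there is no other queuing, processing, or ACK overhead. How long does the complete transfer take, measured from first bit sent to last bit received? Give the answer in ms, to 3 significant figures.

1.40 ms

Per-hop transmission t_tx = L/R = 6000/910000000 = 0.00659341 ms.
Per-hop propagation t_prop = 48000/300000000 = 0.16 ms.
Pipeline fill: first packet needs 3·t_tx to clear all hops; remaining 136 packets each add one t_tx.
Total = (3+137-1)·t_tx + 3·t_prop = 139·0.00659341 + 3·0.16 = 1.40 ms.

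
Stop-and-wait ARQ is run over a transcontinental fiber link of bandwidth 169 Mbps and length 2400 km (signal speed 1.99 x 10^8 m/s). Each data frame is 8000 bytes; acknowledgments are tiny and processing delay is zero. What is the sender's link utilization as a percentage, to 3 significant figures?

t_tx = L/R = 64000/169000000 = 0.000378698 s.
t_prop = 2400000/199000000 = 0.0120603 s; RTT = 0.0241206 s.
Cycle = t_tx + RTT = 0.0244993 s.
Utilization = t_tx / cycle = 0.000378698/0.0244993 = 1.55 %.

1.55 %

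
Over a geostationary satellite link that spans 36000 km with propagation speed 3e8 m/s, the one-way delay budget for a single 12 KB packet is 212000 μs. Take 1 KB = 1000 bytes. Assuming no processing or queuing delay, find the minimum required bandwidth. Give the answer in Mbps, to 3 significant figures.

L = 96000 bits.
Propagation delay = 36000000 / 300000000 = 120000 μs.
Transmission budget = 212000 − 120000 = 92000 μs.
R ≥ L / t_tx = 96000 bits / 0.092 s = 1.04 Mbps.

1.04 Mbps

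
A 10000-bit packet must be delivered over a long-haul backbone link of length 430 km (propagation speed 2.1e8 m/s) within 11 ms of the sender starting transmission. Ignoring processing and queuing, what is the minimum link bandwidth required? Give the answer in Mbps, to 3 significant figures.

1.12 Mbps

Propagation delay = 430000 / 210000000 = 2.04762 ms.
Transmission budget = 11 − 2.04762 = 8.95238 ms.
R ≥ L / t_tx = 10000 bits / 0.00895238 s = 1.12 Mbps.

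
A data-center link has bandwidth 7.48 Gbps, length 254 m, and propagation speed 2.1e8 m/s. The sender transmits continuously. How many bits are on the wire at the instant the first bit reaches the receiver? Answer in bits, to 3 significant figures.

Propagation delay = 254 / 210000000 = 1.20952e-06 s.
BDP = R × t_prop = 7480000000 × 1.20952e-06 = 9047.24 bits.

9050 bits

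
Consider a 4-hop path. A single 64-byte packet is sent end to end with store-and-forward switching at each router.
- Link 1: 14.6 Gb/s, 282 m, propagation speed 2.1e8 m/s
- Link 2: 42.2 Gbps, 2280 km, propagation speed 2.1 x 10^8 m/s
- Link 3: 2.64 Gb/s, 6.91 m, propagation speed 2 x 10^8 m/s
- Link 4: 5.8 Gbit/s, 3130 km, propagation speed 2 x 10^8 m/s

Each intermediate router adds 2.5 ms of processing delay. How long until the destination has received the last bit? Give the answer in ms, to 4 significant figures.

L = 64 × 8 = 512 bits.
Transmission delays (L/R per hop): 3.50685e-05, 1.21327e-05, 0.000193939, 8.82759e-05 ms; sum = 0.000329416 ms.
Propagation delays (d/s per hop): 0.00134286, 10.8571, 3.455e-05, 15.65 ms; sum = 26.5085 ms.
Processing at 3 router(s): 3 × 2.5 ms = 7.5 ms.
End-to-end = 34.01 ms.

34.01 ms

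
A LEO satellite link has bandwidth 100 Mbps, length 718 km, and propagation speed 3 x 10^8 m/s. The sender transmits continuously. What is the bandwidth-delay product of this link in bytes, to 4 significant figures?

29920 bytes

Propagation delay = 718000 / 300000000 = 0.00239333 s.
BDP = R × t_prop = 100000000 × 0.00239333 = 239333 bits.
In bytes: 239333/8 = 29920 bytes.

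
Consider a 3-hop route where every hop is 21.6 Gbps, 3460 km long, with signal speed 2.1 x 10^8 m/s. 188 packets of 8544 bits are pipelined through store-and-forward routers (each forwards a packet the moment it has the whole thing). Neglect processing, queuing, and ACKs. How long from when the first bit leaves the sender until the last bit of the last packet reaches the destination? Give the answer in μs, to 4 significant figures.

49500 μs

Per-hop transmission t_tx = L/R = 8544/21600000000 = 0.395556 μs.
Per-hop propagation t_prop = 3460000/210000000 = 16476.2 μs.
Pipeline fill: first packet needs 3·t_tx to clear all hops; remaining 187 packets each add one t_tx.
Total = (3+188-1)·t_tx + 3·t_prop = 190·0.395556 + 3·16476.2 = 49500 μs.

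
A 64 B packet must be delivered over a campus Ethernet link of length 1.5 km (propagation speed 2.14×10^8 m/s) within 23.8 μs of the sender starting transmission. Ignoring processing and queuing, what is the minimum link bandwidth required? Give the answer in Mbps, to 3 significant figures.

30.5 Mbps

L = 512 bits.
Propagation delay = 1500 / 214000000 = 7.00935 μs.
Transmission budget = 23.8 − 7.00935 = 16.7907 μs.
R ≥ L / t_tx = 512 bits / 1.67907e-05 s = 30.5 Mbps.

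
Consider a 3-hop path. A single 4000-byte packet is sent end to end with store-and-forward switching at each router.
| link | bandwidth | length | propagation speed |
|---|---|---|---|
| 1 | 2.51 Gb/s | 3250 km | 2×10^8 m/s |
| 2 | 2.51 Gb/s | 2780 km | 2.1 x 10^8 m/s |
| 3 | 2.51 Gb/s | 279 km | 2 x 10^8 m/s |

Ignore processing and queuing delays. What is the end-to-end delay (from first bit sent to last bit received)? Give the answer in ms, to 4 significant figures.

L = 4000 × 8 = 32000 bits.
Transmission delay per hop = L/R = 32000/2510000000 = 0.012749 ms; 3 hops → 0.038247 ms.
Propagation delays (d/s per hop): 16.25, 13.2381, 1.395 ms; sum = 30.8831 ms.
End-to-end = 30.92 ms.

30.92 ms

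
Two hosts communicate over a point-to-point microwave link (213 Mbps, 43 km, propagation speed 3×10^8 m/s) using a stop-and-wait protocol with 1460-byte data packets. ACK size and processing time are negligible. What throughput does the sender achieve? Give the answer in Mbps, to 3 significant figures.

34.2 Mbps

t_tx = L/R = 11680/213000000 = 5.48357e-05 s.
t_prop = 43000/300000000 = 0.000143333 s; RTT = 0.000286667 s.
Cycle = t_tx + RTT = 0.000341502 s.
Throughput = L / cycle = 11680 / 0.000341502 = 34.2 Mbps.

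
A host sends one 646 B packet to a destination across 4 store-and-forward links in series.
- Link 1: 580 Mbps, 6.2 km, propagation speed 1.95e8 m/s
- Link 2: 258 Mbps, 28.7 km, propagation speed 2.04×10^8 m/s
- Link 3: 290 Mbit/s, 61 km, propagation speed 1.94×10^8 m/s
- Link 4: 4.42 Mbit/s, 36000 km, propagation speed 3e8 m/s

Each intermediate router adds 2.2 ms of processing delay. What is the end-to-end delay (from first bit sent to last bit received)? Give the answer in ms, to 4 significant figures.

L = 646 × 8 = 5168 bits.
Transmission delays (L/R per hop): 0.00891034, 0.020031, 0.0178207, 1.16923 ms; sum = 1.21599 ms.
Propagation delays (d/s per hop): 0.0317949, 0.140686, 0.314433, 120 ms; sum = 120.487 ms.
Processing at 3 router(s): 3 × 2.2 ms = 6.6 ms.
End-to-end = 128.3 ms.

128.3 ms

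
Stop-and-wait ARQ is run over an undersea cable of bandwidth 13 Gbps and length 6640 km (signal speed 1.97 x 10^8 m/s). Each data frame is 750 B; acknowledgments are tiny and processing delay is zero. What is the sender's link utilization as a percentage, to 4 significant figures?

0.0006847 %

t_tx = L/R = 6000/13000000000 = 4.61538e-07 s.
t_prop = 6640000/197000000 = 0.0337056 s; RTT = 0.0674112 s.
Cycle = t_tx + RTT = 0.0674116 s.
Utilization = t_tx / cycle = 4.61538e-07/0.0674116 = 0.0006847 %.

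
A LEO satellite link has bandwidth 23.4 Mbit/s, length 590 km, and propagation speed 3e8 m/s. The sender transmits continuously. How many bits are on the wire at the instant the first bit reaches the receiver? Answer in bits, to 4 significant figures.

Propagation delay = 590000 / 300000000 = 0.00196667 s.
BDP = R × t_prop = 23400000 × 0.00196667 = 46020 bits.

46020 bits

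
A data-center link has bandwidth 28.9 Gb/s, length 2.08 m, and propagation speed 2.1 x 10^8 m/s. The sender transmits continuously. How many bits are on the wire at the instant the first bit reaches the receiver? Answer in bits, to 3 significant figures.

Propagation delay = 2.08 / 210000000 = 9.90476e-09 s.
BDP = R × t_prop = 28900000000 × 9.90476e-09 = 286.248 bits.

286 bits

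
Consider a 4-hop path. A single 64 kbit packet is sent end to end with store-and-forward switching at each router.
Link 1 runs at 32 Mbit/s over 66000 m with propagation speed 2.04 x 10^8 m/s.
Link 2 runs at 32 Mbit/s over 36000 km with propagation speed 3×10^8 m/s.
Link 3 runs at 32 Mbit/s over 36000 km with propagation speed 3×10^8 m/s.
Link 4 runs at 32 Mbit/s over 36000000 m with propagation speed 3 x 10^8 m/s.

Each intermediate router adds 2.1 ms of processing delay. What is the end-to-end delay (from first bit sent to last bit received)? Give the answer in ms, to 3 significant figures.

375 ms

L = 64000 bits.
Transmission delay per hop = L/R = 64000/32000000 = 2 ms; 4 hops → 8 ms.
Propagation delays (d/s per hop): 0.323529, 120, 120, 120 ms; sum = 360.324 ms.
Processing at 3 router(s): 3 × 2.1 ms = 6.3 ms.
End-to-end = 375 ms.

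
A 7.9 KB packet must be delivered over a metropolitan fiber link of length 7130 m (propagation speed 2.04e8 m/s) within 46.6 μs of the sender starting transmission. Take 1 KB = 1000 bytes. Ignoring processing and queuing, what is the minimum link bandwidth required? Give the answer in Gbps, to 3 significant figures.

L = 63200 bits.
Propagation delay = 7130 / 204000000 = 34.951 μs.
Transmission budget = 46.6 − 34.951 = 11.649 μs.
R ≥ L / t_tx = 63200 bits / 1.1649e-05 s = 5.43 Gbps.

5.43 Gbps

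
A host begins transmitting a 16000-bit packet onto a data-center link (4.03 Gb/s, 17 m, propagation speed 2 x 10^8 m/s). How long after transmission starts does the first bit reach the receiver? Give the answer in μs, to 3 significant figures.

First bit experiences only propagation delay: d/s = 17/200000000 = 0.0850 μs.

0.0850 μs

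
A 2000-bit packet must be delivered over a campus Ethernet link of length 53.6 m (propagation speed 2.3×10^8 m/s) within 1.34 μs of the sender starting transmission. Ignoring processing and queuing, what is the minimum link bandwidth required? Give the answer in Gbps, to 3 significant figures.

Propagation delay = 53.6 / 2.3e+08 = 0.233043 μs.
Transmission budget = 1.34 − 0.233043 = 1.10696 μs.
R ≥ L / t_tx = 2000 bits / 1.10696e-06 s = 1.81 Gbps.

1.81 Gbps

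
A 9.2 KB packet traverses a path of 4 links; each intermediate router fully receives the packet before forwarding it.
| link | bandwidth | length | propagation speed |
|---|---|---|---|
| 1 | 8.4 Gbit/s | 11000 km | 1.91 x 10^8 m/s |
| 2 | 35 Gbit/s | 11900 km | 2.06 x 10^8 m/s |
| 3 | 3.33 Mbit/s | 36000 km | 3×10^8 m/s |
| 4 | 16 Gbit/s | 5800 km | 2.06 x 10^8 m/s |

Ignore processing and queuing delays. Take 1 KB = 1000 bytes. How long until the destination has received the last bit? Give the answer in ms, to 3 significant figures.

L = 73600 bits.
Transmission delays (L/R per hop): 0.0087619, 0.00210286, 22.1021, 0.0046 ms; sum = 22.1176 ms.
Propagation delays (d/s per hop): 57.5916, 57.767, 120, 28.1553 ms; sum = 263.514 ms.
End-to-end = 286 ms.

286 ms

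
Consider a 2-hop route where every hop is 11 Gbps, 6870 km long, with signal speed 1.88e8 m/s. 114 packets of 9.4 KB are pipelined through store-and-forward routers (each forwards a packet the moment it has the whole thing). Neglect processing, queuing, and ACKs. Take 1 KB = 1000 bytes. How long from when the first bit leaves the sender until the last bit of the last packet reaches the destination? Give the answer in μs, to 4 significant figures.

Per-hop transmission t_tx = L/R = 75200/11000000000 = 6.83636 μs.
Per-hop propagation t_prop = 6870000/188000000 = 36542.6 μs.
Pipeline fill: first packet needs 2·t_tx to clear all hops; remaining 113 packets each add one t_tx.
Total = (2+114-1)·t_tx + 2·t_prop = 115·6.83636 + 2·36542.6 = 73870 μs.

73870 μs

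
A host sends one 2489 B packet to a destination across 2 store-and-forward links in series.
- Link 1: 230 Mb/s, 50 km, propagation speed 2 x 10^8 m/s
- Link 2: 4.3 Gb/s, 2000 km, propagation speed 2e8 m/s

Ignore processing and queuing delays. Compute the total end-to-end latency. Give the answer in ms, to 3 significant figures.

L = 2489 × 8 = 19912 bits.
Transmission delays (L/R per hop): 0.0865739, 0.0046307 ms; sum = 0.0912046 ms.
Propagation delays (d/s per hop): 0.25, 10 ms; sum = 10.25 ms.
End-to-end = 10.3 ms.

10.3 ms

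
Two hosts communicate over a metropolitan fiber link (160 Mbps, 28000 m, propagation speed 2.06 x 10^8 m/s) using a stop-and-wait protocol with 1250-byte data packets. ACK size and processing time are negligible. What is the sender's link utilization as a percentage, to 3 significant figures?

t_tx = L/R = 10000/160000000 = 6.25e-05 s.
t_prop = 28000/206000000 = 0.000135922 s; RTT = 0.000271845 s.
Cycle = t_tx + RTT = 0.000334345 s.
Utilization = t_tx / cycle = 6.25e-05/0.000334345 = 18.7 %.

18.7 %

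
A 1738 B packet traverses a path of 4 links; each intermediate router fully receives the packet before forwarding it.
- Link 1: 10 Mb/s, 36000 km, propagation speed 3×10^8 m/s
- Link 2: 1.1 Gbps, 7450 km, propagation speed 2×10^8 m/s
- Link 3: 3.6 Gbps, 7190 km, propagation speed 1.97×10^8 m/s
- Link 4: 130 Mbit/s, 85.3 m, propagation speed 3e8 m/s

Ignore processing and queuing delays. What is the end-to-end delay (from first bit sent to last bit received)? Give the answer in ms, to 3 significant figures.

L = 1738 × 8 = 13904 bits.
Transmission delays (L/R per hop): 1.3904, 0.01264, 0.00386222, 0.106954 ms; sum = 1.51386 ms.
Propagation delays (d/s per hop): 120, 37.25, 36.4975, 0.000284333 ms; sum = 193.748 ms.
End-to-end = 195 ms.

195 ms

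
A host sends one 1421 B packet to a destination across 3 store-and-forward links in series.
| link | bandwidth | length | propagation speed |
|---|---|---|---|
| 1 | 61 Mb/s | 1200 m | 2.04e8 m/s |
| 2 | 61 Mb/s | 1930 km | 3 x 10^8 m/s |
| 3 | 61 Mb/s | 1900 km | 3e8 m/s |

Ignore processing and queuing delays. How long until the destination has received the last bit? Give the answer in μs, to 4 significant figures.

L = 1421 × 8 = 11368 bits.
Transmission delay per hop = L/R = 11368/61000000 = 186.361 μs; 3 hops → 559.082 μs.
Propagation delays (d/s per hop): 5.88235, 6433.33, 6333.33 μs; sum = 12772.5 μs.
End-to-end = 13330 μs.

13330 μs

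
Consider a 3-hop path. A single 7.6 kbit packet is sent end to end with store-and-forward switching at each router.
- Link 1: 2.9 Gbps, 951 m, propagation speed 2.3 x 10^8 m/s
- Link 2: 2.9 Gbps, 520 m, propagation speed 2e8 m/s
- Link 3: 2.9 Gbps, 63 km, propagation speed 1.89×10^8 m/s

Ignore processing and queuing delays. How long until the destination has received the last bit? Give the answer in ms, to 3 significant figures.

L = 7600 bits.
Transmission delay per hop = L/R = 7600/2900000000 = 0.00262069 ms; 3 hops → 0.00786207 ms.
Propagation delays (d/s per hop): 0.00413478, 0.0026, 0.333333 ms; sum = 0.340068 ms.
End-to-end = 0.348 ms.

0.348 ms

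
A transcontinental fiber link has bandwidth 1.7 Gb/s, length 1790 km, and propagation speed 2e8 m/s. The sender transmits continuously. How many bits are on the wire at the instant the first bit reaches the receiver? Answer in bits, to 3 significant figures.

15200000 bits

Propagation delay = 1790000 / 200000000 = 0.00895 s.
BDP = R × t_prop = 1700000000 × 0.00895 = 15215000 bits.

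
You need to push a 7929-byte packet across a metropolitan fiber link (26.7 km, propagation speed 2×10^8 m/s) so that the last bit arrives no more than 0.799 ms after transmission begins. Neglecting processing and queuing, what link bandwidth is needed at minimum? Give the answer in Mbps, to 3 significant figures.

L = 63432 bits.
Propagation delay = 26700 / 200000000 = 0.1335 ms.
Transmission budget = 0.799 − 0.1335 = 0.6655 ms.
R ≥ L / t_tx = 63432 bits / 0.0006655 s = 95.3 Mbps.

95.3 Mbps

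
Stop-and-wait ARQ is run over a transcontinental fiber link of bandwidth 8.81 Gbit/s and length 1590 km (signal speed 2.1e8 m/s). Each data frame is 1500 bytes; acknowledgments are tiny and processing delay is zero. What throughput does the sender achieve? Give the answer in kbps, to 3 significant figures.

792 kbps

t_tx = L/R = 12000/8810000000 = 1.36209e-06 s.
t_prop = 1590000/210000000 = 0.00757143 s; RTT = 0.0151429 s.
Cycle = t_tx + RTT = 0.0151442 s.
Throughput = L / cycle = 12000 / 0.0151442 = 792 kbps.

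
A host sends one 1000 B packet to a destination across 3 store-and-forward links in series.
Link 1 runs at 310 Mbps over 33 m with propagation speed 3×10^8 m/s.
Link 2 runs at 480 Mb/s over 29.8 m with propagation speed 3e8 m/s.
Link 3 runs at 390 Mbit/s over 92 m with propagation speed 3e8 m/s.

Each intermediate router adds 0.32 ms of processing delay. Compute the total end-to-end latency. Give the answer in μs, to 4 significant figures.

703.5 μs

L = 1000 × 8 = 8000 bits.
Transmission delays (L/R per hop): 25.8065, 16.6667, 20.5128 μs; sum = 62.9859 μs.
Propagation delays (d/s per hop): 0.11, 0.0993333, 0.306667 μs; sum = 0.516 μs.
Processing at 2 router(s): 2 × 0.32 ms = 640 μs.
End-to-end = 703.5 μs.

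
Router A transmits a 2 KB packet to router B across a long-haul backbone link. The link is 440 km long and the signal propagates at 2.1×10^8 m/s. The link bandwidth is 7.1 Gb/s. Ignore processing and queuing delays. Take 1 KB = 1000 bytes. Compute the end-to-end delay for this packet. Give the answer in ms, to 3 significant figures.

L = 16000 bits.
Transmission delay = L/R = 16000 / 7100000000 = 0.00225352 ms.
Propagation delay = d/s = 440000 m / 210000000 m/s = 2.09524 ms.
Total = 2.10 ms.

2.10 ms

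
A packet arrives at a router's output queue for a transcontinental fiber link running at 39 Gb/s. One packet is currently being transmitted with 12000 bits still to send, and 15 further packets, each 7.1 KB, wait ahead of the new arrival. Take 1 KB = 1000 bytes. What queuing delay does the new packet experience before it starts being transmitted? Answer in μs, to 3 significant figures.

22.2 μs

Each queued packet: L/R = 56800/39000000000 = 1.45641 μs.
15 queued → 21.8462 μs.
Plus remaining 12000 bits of current packet: 0.307692 μs.
Queuing delay = 22.2 μs.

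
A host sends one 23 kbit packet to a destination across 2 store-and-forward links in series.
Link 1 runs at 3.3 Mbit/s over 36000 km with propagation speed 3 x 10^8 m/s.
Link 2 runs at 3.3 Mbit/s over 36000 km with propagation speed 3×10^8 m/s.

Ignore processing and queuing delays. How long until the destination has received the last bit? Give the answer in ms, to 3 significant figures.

254 ms

L = 23000 bits.
Transmission delay per hop = L/R = 23000/3300000 = 6.9697 ms; 2 hops → 13.9394 ms.
Propagation delays (d/s per hop): 120, 120 ms; sum = 240 ms.
End-to-end = 254 ms.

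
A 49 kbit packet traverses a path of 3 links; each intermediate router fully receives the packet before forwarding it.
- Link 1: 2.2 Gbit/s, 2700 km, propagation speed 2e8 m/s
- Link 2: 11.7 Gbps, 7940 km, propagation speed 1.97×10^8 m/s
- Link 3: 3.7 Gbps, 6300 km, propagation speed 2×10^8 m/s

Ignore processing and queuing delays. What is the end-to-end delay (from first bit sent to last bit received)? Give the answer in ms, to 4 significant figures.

85.34 ms

L = 49000 bits.
Transmission delays (L/R per hop): 0.0222727, 0.00418803, 0.0132432 ms; sum = 0.039704 ms.
Propagation delays (d/s per hop): 13.5, 40.3046, 31.5 ms; sum = 85.3046 ms.
End-to-end = 85.34 ms.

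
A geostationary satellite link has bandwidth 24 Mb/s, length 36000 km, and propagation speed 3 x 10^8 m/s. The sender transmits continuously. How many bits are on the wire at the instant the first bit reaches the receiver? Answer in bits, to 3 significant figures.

Propagation delay = 36000000 / 300000000 = 0.12 s.
BDP = R × t_prop = 24000000 × 0.12 = 2880000 bits.

2880000 bits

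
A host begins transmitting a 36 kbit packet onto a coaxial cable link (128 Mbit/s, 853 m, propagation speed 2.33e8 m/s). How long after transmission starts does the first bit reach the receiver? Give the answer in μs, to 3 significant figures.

First bit experiences only propagation delay: d/s = 853/233000000 = 3.66 μs.

3.66 μs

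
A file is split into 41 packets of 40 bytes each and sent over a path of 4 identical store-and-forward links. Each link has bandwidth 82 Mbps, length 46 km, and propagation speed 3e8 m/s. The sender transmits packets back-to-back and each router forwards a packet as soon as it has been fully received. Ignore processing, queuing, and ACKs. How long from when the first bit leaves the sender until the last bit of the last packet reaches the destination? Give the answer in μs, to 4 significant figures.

785.0 μs

Per-hop transmission t_tx = L/R = 320/82000000 = 3.90244 μs.
Per-hop propagation t_prop = 46000/300000000 = 153.333 μs.
Pipeline fill: first packet needs 4·t_tx to clear all hops; remaining 40 packets each add one t_tx.
Total = (4+41-1)·t_tx + 4·t_prop = 44·3.90244 + 4·153.333 = 785.0 μs.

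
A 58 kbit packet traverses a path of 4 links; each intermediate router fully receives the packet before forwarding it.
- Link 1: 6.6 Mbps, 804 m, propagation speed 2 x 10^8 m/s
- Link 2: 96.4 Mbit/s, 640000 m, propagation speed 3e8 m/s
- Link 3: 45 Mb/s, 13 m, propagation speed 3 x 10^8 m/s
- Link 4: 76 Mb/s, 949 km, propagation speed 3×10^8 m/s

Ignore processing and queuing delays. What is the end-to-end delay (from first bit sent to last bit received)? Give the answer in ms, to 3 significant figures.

16.7 ms

L = 58000 bits.
Transmission delays (L/R per hop): 8.78788, 0.60166, 1.28889, 0.763158 ms; sum = 11.4416 ms.
Propagation delays (d/s per hop): 0.00402, 2.13333, 4.33333e-05, 3.16333 ms; sum = 5.30073 ms.
End-to-end = 16.7 ms.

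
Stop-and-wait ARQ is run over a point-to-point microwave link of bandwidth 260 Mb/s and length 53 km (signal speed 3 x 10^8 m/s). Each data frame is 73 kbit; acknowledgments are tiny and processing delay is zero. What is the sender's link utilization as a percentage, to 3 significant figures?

t_tx = L/R = 73000/260000000 = 0.000280769 s.
t_prop = 53000/300000000 = 0.000176667 s; RTT = 0.000353333 s.
Cycle = t_tx + RTT = 0.000634103 s.
Utilization = t_tx / cycle = 0.000280769/0.000634103 = 44.3 %.

44.3 %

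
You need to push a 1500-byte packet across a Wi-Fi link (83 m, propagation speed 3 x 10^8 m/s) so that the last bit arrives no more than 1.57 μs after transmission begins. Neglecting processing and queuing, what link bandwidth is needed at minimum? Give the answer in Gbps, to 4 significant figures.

9.278 Gbps

L = 12000 bits.
Propagation delay = 83 / 300000000 = 0.276667 μs.
Transmission budget = 1.57 − 0.276667 = 1.29333 μs.
R ≥ L / t_tx = 12000 bits / 1.29333e-06 s = 9.278 Gbps.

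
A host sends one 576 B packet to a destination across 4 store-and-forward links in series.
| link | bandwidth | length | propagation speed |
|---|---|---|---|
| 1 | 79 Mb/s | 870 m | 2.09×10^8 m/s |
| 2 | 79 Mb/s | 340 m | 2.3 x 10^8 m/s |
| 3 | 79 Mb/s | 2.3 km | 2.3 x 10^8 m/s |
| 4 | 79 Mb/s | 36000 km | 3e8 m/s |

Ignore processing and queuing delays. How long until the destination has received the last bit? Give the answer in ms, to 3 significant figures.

L = 576 × 8 = 4608 bits.
Transmission delay per hop = L/R = 4608/79000000 = 0.0583291 ms; 4 hops → 0.233316 ms.
Propagation delays (d/s per hop): 0.00416268, 0.00147826, 0.01, 120 ms; sum = 120.016 ms.
End-to-end = 120 ms.

120 ms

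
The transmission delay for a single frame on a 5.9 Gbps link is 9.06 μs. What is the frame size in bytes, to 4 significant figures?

6682 bytes

L = R × t_tx = 5900000000 b/s × 9.06e-06 s = 53454 bits.
In bytes: 53454 / 8 = 6682 bytes.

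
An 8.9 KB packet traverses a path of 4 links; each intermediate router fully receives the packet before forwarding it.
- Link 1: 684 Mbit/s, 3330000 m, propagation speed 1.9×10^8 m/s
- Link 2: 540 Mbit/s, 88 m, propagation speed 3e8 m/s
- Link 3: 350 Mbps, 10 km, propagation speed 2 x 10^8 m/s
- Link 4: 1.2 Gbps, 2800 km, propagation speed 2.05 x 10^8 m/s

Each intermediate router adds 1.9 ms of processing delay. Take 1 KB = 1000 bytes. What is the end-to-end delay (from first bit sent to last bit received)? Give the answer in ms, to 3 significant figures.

37.4 ms

L = 71200 bits.
Transmission delays (L/R per hop): 0.104094, 0.131852, 0.203429, 0.0593333 ms; sum = 0.498707 ms.
Propagation delays (d/s per hop): 17.5263, 0.000293333, 0.05, 13.6585 ms; sum = 31.2351 ms.
Processing at 3 router(s): 3 × 1.9 ms = 5.7 ms.
End-to-end = 37.4 ms.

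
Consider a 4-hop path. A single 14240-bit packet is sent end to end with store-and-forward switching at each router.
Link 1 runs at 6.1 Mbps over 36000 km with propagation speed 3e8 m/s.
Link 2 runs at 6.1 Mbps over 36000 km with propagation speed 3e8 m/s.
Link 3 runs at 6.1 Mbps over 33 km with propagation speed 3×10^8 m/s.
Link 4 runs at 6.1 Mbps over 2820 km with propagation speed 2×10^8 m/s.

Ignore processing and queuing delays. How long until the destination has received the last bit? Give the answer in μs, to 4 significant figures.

Transmission delay per hop = L/R = 14240/6100000 = 2334.43 μs; 4 hops → 9337.7 μs.
Propagation delays (d/s per hop): 120000, 120000, 110, 14100 μs; sum = 254210 μs.
End-to-end = 263500 μs.

263500 μs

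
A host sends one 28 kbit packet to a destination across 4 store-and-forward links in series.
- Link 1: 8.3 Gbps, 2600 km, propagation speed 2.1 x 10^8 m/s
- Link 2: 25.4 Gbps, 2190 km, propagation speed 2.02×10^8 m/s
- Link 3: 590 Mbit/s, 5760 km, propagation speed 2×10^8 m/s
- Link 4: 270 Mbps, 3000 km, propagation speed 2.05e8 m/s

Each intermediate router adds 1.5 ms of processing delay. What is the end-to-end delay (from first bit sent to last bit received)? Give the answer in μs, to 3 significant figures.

L = 28000 bits.
Transmission delays (L/R per hop): 3.37349, 1.10236, 47.4576, 103.704 μs; sum = 155.637 μs.
Propagation delays (d/s per hop): 12381, 10841.6, 28800, 14634.1 μs; sum = 66656.7 μs.
Processing at 3 router(s): 3 × 1.5 ms = 4500 μs.
End-to-end = 71300 μs.

71300 μs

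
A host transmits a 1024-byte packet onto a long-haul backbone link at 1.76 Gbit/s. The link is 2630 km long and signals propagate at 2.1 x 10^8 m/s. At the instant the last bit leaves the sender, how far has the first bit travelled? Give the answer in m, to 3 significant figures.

t_tx = L/R = 8192/1760000000 = 4.65455e-06 s.
Distance = s × t_tx = 210000000 × 4.65455e-06 = 977 m.

977 m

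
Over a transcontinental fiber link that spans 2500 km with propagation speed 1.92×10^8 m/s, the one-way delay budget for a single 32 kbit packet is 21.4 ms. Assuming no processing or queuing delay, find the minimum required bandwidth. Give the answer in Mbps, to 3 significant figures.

Propagation delay = 2500000 / 192000000 = 13.0208 ms.
Transmission budget = 21.4 − 13.0208 = 8.37917 ms.
R ≥ L / t_tx = 32000 bits / 0.00837917 s = 3.82 Mbps.

3.82 Mbps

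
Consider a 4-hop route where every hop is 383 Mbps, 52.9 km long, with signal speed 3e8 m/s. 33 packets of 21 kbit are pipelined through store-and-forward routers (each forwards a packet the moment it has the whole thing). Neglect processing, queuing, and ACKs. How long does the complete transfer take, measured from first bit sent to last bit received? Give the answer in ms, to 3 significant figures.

Per-hop transmission t_tx = L/R = 21000/383000000 = 0.0548303 ms.
Per-hop propagation t_prop = 52900/300000000 = 0.176333 ms.
Pipeline fill: first packet needs 4·t_tx to clear all hops; remaining 32 packets each add one t_tx.
Total = (4+33-1)·t_tx + 4·t_prop = 36·0.0548303 + 4·0.176333 = 2.68 ms.

2.68 ms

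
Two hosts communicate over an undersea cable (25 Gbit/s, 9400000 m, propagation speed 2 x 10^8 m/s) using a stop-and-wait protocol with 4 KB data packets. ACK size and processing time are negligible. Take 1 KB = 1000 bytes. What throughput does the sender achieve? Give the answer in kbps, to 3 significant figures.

t_tx = L/R = 32000/25000000000 = 1.28e-06 s.
t_prop = 9400000/200000000 = 0.047 s; RTT = 0.094 s.
Cycle = t_tx + RTT = 0.0940013 s.
Throughput = L / cycle = 32000 / 0.0940013 = 340 kbps.

340 kbps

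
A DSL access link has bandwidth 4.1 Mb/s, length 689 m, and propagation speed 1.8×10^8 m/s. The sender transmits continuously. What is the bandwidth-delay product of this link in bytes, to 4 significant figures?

Propagation delay = 689 / 180000000 = 3.82778e-06 s.
BDP = R × t_prop = 4.1e+06 × 3.82778e-06 = 15.6939 bits.
In bytes: 15.6939/8 = 1.962 bytes.

1.962 bytes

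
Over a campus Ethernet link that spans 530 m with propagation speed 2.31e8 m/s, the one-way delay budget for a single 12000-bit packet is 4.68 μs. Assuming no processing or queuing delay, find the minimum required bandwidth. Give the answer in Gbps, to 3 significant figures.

Propagation delay = 530 / 231000000 = 2.29437 μs.
Transmission budget = 4.68 − 2.29437 = 2.38563 μs.
R ≥ L / t_tx = 12000 bits / 2.38563e-06 s = 5.03 Gbps.

5.03 Gbps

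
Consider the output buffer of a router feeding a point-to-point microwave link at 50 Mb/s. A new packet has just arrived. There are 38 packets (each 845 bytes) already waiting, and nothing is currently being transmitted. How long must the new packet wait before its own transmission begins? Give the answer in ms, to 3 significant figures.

Each queued packet: L/R = 6760/50000000 = 0.1352 ms.
38 queued → 5.1376 ms.
Queuing delay = 5.14 ms.

5.14 ms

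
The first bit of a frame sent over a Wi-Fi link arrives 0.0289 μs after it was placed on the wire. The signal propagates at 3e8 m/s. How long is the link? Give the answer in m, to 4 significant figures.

8.670 m

d = s × t_prop = 300000000 × 2.89e-08 = 8.670 m.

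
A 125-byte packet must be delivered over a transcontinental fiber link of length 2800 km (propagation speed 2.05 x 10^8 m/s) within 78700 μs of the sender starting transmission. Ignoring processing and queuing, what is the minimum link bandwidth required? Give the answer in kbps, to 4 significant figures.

15.37 kbps

L = 1000 bits.
Propagation delay = 2800000 / 2.05e+08 = 13658.5 μs.
Transmission budget = 78700 − 13658.5 = 65041.5 μs.
R ≥ L / t_tx = 1000 bits / 0.0650415 s = 15.37 kbps.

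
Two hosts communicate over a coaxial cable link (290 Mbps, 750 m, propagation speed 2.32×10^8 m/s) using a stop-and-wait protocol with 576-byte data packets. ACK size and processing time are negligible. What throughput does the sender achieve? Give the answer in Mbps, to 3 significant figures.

206 Mbps

t_tx = L/R = 4608/290000000 = 1.58897e-05 s.
t_prop = 750/2.32e+08 = 3.23276e-06 s; RTT = 6.46552e-06 s.
Cycle = t_tx + RTT = 2.23552e-05 s.
Throughput = L / cycle = 4608 / 2.23552e-05 = 206 Mbps.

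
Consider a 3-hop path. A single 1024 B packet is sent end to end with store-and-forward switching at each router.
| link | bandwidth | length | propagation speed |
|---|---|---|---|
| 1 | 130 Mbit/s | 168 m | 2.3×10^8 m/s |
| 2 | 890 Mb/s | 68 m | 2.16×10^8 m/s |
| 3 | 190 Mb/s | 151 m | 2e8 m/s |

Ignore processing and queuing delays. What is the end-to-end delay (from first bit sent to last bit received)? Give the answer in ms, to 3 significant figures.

L = 1024 × 8 = 8192 bits.
Transmission delays (L/R per hop): 0.0630154, 0.00920449, 0.0431158 ms; sum = 0.115336 ms.
Propagation delays (d/s per hop): 0.000730435, 0.000314815, 0.000755 ms; sum = 0.00180025 ms.
End-to-end = 0.117 ms.

0.117 ms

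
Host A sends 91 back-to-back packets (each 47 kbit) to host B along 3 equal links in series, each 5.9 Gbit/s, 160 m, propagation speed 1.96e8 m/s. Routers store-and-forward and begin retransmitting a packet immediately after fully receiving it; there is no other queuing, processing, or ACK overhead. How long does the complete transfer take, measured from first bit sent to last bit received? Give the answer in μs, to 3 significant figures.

743 μs

Per-hop transmission t_tx = L/R = 47000/5900000000 = 7.9661 μs.
Per-hop propagation t_prop = 160/196000000 = 0.816327 μs.
Pipeline fill: first packet needs 3·t_tx to clear all hops; remaining 90 packets each add one t_tx.
Total = (3+91-1)·t_tx + 3·t_prop = 93·7.9661 + 3·0.816327 = 743 μs.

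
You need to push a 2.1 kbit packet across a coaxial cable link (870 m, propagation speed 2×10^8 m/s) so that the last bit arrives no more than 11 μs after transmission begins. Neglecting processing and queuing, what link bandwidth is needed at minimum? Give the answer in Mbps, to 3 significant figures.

Propagation delay = 870 / 200000000 = 4.35 μs.
Transmission budget = 11 − 4.35 = 6.65 μs.
R ≥ L / t_tx = 2100 bits / 6.65e-06 s = 316 Mbps.

316 Mbps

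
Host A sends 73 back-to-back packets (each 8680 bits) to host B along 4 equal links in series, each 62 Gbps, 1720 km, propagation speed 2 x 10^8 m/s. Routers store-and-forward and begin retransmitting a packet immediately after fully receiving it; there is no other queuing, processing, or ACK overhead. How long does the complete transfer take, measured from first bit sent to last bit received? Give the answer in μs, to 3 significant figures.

Per-hop transmission t_tx = L/R = 8680/62000000000 = 0.14 μs.
Per-hop propagation t_prop = 1720000/200000000 = 8600 μs.
Pipeline fill: first packet needs 4·t_tx to clear all hops; remaining 72 packets each add one t_tx.
Total = (4+73-1)·t_tx + 4·t_prop = 76·0.14 + 4·8600 = 34400 μs.

34400 μs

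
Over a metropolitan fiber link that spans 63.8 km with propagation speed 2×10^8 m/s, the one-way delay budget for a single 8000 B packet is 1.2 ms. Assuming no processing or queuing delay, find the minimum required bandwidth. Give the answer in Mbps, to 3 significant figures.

72.6 Mbps

L = 64000 bits.
Propagation delay = 63800 / 200000000 = 0.319 ms.
Transmission budget = 1.2 − 0.319 = 0.881 ms.
R ≥ L / t_tx = 64000 bits / 0.000881 s = 72.6 Mbps.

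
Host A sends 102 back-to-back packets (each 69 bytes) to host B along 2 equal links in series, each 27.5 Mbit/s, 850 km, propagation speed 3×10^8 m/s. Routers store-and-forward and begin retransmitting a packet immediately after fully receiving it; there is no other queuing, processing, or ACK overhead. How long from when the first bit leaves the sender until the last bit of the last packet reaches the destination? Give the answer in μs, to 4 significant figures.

Per-hop transmission t_tx = L/R = 552/27500000 = 20.0727 μs.
Per-hop propagation t_prop = 850000/300000000 = 2833.33 μs.
Pipeline fill: first packet needs 2·t_tx to clear all hops; remaining 101 packets each add one t_tx.
Total = (2+102-1)·t_tx + 2·t_prop = 103·20.0727 + 2·2833.33 = 7734 μs.

7734 μs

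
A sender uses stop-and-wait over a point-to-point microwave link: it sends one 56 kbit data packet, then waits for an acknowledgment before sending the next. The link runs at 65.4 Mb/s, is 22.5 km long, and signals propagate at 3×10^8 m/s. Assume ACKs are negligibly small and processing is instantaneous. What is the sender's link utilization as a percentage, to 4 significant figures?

t_tx = L/R = 56000/6.54e+07 = 0.000856269 s.
t_prop = 22500/300000000 = 7.5e-05 s; RTT = 0.00015 s.
Cycle = t_tx + RTT = 0.00100627 s.
Utilization = t_tx / cycle = 0.000856269/0.00100627 = 85.09 %.

85.09 %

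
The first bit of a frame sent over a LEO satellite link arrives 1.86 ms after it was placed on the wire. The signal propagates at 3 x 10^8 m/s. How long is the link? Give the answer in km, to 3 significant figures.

558 km

d = s × t_prop = 300000000 × 0.00186 = 558 km.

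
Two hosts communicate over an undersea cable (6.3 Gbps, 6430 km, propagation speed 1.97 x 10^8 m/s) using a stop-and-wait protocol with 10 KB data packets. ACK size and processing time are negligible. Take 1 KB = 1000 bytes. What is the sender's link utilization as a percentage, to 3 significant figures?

t_tx = L/R = 80000/6300000000 = 1.26984e-05 s.
t_prop = 6430000/197000000 = 0.0326396 s; RTT = 0.0652792 s.
Cycle = t_tx + RTT = 0.0652919 s.
Utilization = t_tx / cycle = 1.26984e-05/0.0652919 = 0.0194 %.

0.0194 %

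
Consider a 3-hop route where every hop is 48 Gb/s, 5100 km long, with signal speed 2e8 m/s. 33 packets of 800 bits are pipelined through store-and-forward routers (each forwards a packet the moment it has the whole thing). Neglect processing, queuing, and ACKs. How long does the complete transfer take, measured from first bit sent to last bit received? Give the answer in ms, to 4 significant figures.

76.50 ms

Per-hop transmission t_tx = L/R = 800/48000000000 = 1.66667e-05 ms.
Per-hop propagation t_prop = 5100000/200000000 = 25.5 ms.
Pipeline fill: first packet needs 3·t_tx to clear all hops; remaining 32 packets each add one t_tx.
Total = (3+33-1)·t_tx + 3·t_prop = 35·1.66667e-05 + 3·25.5 = 76.50 ms.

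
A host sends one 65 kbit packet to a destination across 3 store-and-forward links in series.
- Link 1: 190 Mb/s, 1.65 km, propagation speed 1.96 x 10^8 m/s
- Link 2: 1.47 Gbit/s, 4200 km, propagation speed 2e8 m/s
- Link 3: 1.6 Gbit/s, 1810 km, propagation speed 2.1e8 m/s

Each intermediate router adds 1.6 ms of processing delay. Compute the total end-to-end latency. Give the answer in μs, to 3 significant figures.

33300 μs

L = 65000 bits.
Transmission delays (L/R per hop): 342.105, 44.2177, 40.625 μs; sum = 426.948 μs.
Propagation delays (d/s per hop): 8.41837, 21000, 8619.05 μs; sum = 29627.5 μs.
Processing at 2 router(s): 2 × 1.6 ms = 3200 μs.
End-to-end = 33300 μs.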